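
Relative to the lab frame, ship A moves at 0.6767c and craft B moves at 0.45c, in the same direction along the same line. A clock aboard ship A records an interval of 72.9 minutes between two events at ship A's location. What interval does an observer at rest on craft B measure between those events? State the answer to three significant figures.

77.1 minutes

Speed of ship A in craft B's frame: u = (v_A − v_B)/(1 − v_A v_B/c²) = (0.6767 − 0.45)/(1 − 0.6767×0.45) = 0.2267/0.695485 = 0.32596; |u| = 0.32596c.
γ for this relative speed: γ = 1/√(1 − 0.10625) = 1.0578.
Ship A's interval is proper; time dilation gives Δt_B = γΔτ = 1.0578 × 72.9 minutes = 77.1 minutes.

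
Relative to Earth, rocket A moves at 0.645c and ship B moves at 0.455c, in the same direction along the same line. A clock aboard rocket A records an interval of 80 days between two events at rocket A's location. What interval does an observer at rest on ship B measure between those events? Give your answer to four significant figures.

83.06 days

The velocity of rocket A relative to ship B is (0.645 − 0.455)c / (1 − 0.645×0.455) = 0.26892c; relative speed 0.26892c.
γ for this relative speed: γ = 1/√(1 − 0.072318) = 1.0382.
Rocket A's interval is proper; time dilation gives Δt_B = γΔτ = 1.0382 × 80 days = 83.06 days.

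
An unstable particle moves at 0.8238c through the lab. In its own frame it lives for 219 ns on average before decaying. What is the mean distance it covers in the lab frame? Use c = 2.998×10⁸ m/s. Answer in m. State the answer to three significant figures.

γ = 1/√(1 − β²) = 1/√(1 − 0.67864644) = 1/√0.32135356 = 1/0.566881 = 1.764.
Lab-frame lifetime: Δt = γτ = 1.764 × 219 ns = 386.32 ns.
Distance: d = vΔt = 0.8238 × 2.998×10⁸ m/s × 3.8632×10^-7 s = 95.4 m.

95.4 m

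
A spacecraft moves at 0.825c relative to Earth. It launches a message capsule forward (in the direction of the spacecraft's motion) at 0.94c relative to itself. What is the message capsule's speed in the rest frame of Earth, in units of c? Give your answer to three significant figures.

0.994c

In units of c, u = (u' + v)/(1 + u'v) with u' = 0.94 and v = 0.825.
Numerator: 0.94 + 0.825 = 1.765. Denominator: 1 + (0.94)(0.825) = 1.7755.
u = 1.765/1.7755 = 0.99409, so the speed is 0.994c.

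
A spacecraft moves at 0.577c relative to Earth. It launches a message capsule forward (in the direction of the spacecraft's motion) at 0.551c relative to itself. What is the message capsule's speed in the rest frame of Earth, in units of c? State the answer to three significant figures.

In units of c, u = (u' + v)/(1 + u'v) with u' = 0.551 and v = 0.577.
Numerator: 0.551 + 0.577 = 1.128. Denominator: 1 + (0.551)(0.577) = 1.317927.
u = 1.128/1.317927 = 0.85589, so the speed is 0.856c.

0.856c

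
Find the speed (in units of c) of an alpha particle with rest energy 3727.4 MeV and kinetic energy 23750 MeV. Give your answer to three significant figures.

γ = 1 + K/(mc²) = 1 + 23750/3727.4 = 7.3717.
β = √(1 − 1/γ²) = √(1 − 0.018402) = √0.981598 = 0.991.

0.991c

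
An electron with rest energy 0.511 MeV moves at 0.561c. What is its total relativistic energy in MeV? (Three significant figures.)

γ = 1/√(1 − β²) = 1/√(1 − 0.314721) = 1/√0.685279 = 1/0.827816 = 1.208.
Total energy: E = γmc² = 1.208 × 0.511 MeV = 0.617 MeV.

0.617 MeV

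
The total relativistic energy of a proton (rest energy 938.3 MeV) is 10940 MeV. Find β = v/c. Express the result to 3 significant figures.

Total energy E = γmc² gives γ = 10940/938.3 = 11.659.
Hence β = √(1 − 1/γ²) = √(1 − 0.0073566) = √0.9926434 = 0.996.

0.996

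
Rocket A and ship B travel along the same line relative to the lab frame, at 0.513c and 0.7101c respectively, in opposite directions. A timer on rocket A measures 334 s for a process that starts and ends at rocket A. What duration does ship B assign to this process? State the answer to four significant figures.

753.9 s

Transform rocket A's velocity into ship B's frame: (0.513 + 0.7101)/(1 + 0.513·0.7101) = 1.2231/1.3642813, so the relative speed is 0.89652c.
At |u| = 0.89652c, γ = (1 − 0.803748)^(−1/2) = 2.2573.
The clock on rocket A records proper time, so ship B measures Δt = γΔτ = 2.2573 × 334 = 753.9 s.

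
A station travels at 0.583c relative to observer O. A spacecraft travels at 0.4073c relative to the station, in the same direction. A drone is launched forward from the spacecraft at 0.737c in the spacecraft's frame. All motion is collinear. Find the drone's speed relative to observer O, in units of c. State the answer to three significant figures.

Compose velocities in two stages. Stage 1 (into S'): u₁ = (0.737+0.4073)/(1+0.737×0.4073) = 0.88011.
Stage 2 (into S): u = (0.88011+0.583)/(1+0.88011×0.583) = 0.96696, so the speed is 0.967c.

0.967c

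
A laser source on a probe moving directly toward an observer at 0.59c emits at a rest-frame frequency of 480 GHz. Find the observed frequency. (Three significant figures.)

945 GHz

Relativistic Doppler (source moving toward): f_obs = f_src · √((1+β)/(1−β)).
With β = 0.59: factor = √(1.59/0.41) = 1.9693.
f_obs = 480 × 1.9693 = 945 GHz.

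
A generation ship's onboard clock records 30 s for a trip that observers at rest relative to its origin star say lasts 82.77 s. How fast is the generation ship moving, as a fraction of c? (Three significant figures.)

γ = Δt/Δτ = 82.77/30 = 2.759.
β = √(1 − 1/γ²) = √(1 − 0.13137) = √0.86863 = 0.932.

0.932c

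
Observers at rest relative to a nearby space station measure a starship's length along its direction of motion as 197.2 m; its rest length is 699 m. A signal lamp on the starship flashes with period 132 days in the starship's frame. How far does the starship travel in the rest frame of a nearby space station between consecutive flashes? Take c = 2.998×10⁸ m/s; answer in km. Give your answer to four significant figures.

1.163×10^13 km

From L = L₀/γ: γ = 699/197.2 = 3.54462.
β = √(1 − 1/γ²) = 0.95938. Lab-frame period = γτ = 3.54462×132 days = 467.89 days. Distance = βc × γτ = 0.95938 × 2.998×10⁸ m/s × 40425696 s = 1.1627×10^16 m = 1.163×10^13 km.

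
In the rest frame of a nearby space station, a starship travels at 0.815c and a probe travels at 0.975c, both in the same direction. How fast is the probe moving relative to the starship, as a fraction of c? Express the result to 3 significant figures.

0.779c

Transform to the starship's frame: u' = (u − v)/(1 − uv/c²).
u' = (0.975 − 0.815)/(1 − 0.975×0.815) = 0.16/0.205375 = 0.77906.
Speed in the starship's frame: 0.779c (in the same direction).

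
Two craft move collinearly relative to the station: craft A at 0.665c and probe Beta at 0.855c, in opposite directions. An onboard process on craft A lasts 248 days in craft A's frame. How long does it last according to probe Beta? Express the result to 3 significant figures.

Transform craft A's velocity into probe Beta's frame: (0.665 + 0.855)/(1 + 0.665·0.855) = 1.52/1.568575, so the relative speed is 0.96903c.
At |u| = 0.96903c, γ = (1 − 0.939019)^(−1/2) = 4.0495.
The clock on craft A records proper time, so probe Beta measures Δt = γΔτ = 4.0495 × 248 = 1000 days.

1000 days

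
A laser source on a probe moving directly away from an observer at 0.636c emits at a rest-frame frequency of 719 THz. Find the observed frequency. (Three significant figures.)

Relativistic Doppler (source moving away): f_obs = f_src · √((1−β)/(1+β)).
With β = 0.636: factor = √(0.364/1.636) = 0.47169.
f_obs = 719 × 0.47169 = 339 THz.

339 THz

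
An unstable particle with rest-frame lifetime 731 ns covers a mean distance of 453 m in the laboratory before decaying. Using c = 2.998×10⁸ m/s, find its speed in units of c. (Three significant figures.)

Lab distance = (lab lifetime)·v = γτ·βc, so βγ = d/(cτ) = 453.0/(2.998×10⁸ × 7.310×10^-7) = 2.067.
With βγ = 2.067: γ² = 1 + (βγ)² = 5.27249, and β = (βγ)/γ = 2.067/2.29619 = 0.900.

0.900c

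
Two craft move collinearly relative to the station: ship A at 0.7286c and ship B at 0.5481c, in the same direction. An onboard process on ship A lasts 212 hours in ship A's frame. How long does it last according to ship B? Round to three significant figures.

The velocity of ship A relative to ship B is (0.7286 − 0.5481)c / (1 − 0.7286×0.5481) = 0.30051c; relative speed 0.30051c.
At |u| = 0.30051c, γ = (1 − 0.0903063)^(−1/2) = 1.0485.
Ship A's interval is proper; time dilation gives Δt_B = γΔτ = 1.0485 × 212 hours = 222 hours.

222 hours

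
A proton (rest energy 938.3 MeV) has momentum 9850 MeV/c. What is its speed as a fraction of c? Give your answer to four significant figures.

0.9955c

βγ = pc/(mc²) = 9850/938.3 = 10.498.
Since γ² = 1 + (βγ)² = 111.208, γ = √111.208 = 10.5455, and β = (βγ)/γ = 10.498/10.5455 = 0.9955.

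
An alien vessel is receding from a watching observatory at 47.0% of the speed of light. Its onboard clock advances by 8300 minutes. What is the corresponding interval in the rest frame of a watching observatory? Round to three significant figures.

9400 minutes

γ = 1/√(1 − β²) = 1/√(1 − 0.2209) = 1/√0.7791 = 1/0.882666 = 1.1329.
Time dilation: Δt = γ·Δτ = 1.1329 × 8300 = 9400 minutes.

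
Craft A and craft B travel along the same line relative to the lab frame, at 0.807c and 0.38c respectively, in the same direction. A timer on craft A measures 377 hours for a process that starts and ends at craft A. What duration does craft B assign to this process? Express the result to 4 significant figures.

478.5 hours

Speed of craft A in craft B's frame: u = (v_A − v_B)/(1 − v_A v_B/c²) = (0.807 − 0.38)/(1 − 0.807×0.38) = 0.427/0.69334 = 0.61586; |u| = 0.61586c.
At |u| = 0.61586c, γ = (1 − 0.379284)^(−1/2) = 1.2693.
Craft A's interval is proper; time dilation gives Δt_B = γΔτ = 1.2693 × 377 hours = 478.5 hours.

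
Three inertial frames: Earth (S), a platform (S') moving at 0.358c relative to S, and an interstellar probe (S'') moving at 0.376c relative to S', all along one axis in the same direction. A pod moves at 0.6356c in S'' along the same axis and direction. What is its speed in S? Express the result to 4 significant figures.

0.9088c

Apply u = (u'+v)/(1+u'v) twice. Pod in the platform frame: (0.6356+0.376)/(1+0.6356·0.376) = 1.0116/1.2389856 = 0.81647c.
That velocity, transformed to the rest frame of Earth: (0.81647+0.358)/(1+0.81647·0.358) = 1.17447/1.29229626 = 0.90882c.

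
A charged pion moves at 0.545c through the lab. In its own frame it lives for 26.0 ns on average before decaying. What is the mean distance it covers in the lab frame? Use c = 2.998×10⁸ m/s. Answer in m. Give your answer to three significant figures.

5.07 m

With β = 0.545, γ = 1/√(1 − 0.545²) = 1/√0.702975 = 1.1927.
Lab-frame lifetime: Δt = γτ = 1.1927 × 26.0 ns = 31.01 ns.
Distance: d = vΔt = 0.545 × 2.998×10⁸ m/s × 3.1010×10^-8 s = 5.07 m.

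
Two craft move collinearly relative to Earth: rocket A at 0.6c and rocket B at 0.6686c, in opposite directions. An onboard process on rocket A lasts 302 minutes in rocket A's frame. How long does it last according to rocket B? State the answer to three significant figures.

711 minutes

Transform rocket A's velocity into rocket B's frame: (0.6 + 0.6686)/(1 + 0.6·0.6686) = 1.2686/1.40116, so the relative speed is 0.90539c.
At |u| = 0.90539c, γ = (1 − 0.819731)^(−1/2) = 2.3553.
The clock on rocket A records proper time, so rocket B measures Δt = γΔτ = 2.3553 × 302 = 711 minutes.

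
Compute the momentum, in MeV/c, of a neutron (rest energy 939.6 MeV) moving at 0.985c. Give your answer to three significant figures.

γ = 1/√(1 − β²) = 1/√(1 − 0.970225) = 1/√0.029775 = 1/0.172554 = 5.7953.
Momentum: p = γβ·mc = 5.7953 × 0.985 × 939.6 MeV/c = 5360 MeV/c.

5360 MeV/c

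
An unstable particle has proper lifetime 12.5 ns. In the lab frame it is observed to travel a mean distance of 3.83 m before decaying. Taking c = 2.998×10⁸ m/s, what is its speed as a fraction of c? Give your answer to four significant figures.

d = βγcτ ⇒ βγ = d/(cτ) = 3.830 m / (3.7475 m) = 1.022.
β = (βγ)/√(1+(βγ)²) = 1.022/√2.04448 = 0.7148.

0.7148c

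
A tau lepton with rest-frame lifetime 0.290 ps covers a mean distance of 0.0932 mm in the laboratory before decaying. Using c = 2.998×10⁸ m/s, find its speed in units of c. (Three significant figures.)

0.731c

d = βγcτ ⇒ βγ = d/(cτ) = 9.320×10^-5 m / (8.6942×10^-5 m) = 1.072.
β = (βγ)/√(1+(βγ)²) = 1.072/√2.14918 = 0.731.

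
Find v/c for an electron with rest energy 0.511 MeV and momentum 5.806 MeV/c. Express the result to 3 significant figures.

pc/(mc²) = 5.806/0.511 = 11.362 = βγ = β/√(1−β²).
So β² = x²/(1 + x²) with x = 11.362: x² = 129.095, β² = 129.095/130.095 = 0.992313, β = 0.996.

0.996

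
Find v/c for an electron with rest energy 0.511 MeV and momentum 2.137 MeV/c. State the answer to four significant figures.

0.9726

βγ = pc/(mc²) = 2.137/0.511 = 4.182.
Since γ² = 1 + (βγ)² = 18.4891, γ = √18.4891 = 4.2999, and β = (βγ)/γ = 4.182/4.2999 = 0.9726.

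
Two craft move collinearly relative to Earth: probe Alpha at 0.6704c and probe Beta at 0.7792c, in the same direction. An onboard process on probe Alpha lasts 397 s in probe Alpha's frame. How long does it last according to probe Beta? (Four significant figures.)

Speed of probe Alpha in probe Beta's frame: u = (v_A − v_B)/(1 − v_A v_B/c²) = (0.6704 − 0.7792)/(1 − 0.6704×0.7792) = −0.1088/0.47762432 = −0.22779; |u| = 0.22779c.
At |u| = 0.22779c, γ = (1 − 0.0518883)^(−1/2) = 1.027.
Probe Alpha's interval is proper; time dilation gives Δt_B = γΔτ = 1.027 × 397 s = 407.7 s.

407.7 s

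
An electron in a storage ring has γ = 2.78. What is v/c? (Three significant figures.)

β = √(1 − 1/γ²) = √(1 − 1/7.7284) = √0.870607 = 0.933.

0.933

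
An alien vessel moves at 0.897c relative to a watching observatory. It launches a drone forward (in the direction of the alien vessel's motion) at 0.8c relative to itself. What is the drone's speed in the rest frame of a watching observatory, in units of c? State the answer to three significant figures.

Relativistic velocity addition: u = (u' + v)/(1 + u'v/c²), with u' = 0.8c and v = 0.897c.
Numerator: 0.8 + 0.897 = 1.697. Denominator: 1 + (0.8)(0.897) = 1.7176.
u = 1.697/1.7176 = 0.98801, so the speed is 0.988c.

0.988c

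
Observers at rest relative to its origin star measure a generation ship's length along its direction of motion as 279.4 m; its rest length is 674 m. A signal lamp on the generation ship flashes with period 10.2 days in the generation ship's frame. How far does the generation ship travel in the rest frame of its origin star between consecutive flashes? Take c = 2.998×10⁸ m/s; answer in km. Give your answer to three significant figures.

γ = L₀/L = 674/279.4 = 2.41231.
β = √(1 − 1/γ²) = 0.91003. Lab-frame period = γτ = 2.41231×10.2 days = 24.606 days. Distance = βc × γτ = 0.91003 × 2.998×10⁸ m/s × 2125958.4 s = 5.8002×10^14 m = 5.80×10^11 km.

5.80×10^11 km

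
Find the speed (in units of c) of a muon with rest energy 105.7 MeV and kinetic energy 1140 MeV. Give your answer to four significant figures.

γ = 1 + K/(mc²) = 1 + 1140/105.7 = 11.785.
β = √(1 − 1/γ²) = √(1 − 0.00720014) = √0.99279986 = 0.9964.

0.9964c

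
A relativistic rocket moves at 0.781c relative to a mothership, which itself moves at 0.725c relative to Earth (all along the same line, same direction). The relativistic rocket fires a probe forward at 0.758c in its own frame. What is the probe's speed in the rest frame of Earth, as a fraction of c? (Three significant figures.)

0.995c

Apply u = (u'+v)/(1+u'v) twice. Probe in the mothership frame: (0.758+0.781)/(1+0.758·0.781) = 1.539/1.591998 = 0.96671c.
That velocity, transformed to the rest frame of Earth: (0.96671+0.725)/(1+0.96671·0.725) = 1.69171/1.70086475 = 0.99462c.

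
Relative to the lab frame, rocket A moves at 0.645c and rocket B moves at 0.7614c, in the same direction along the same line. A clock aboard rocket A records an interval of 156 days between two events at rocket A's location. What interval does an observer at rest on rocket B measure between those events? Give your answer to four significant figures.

160.2 days

The velocity of rocket A relative to rocket B is (0.645 − 0.7614)c / (1 − 0.645×0.7614) = −0.22873c; relative speed 0.22873c.
At |u| = 0.22873c, γ = (1 − 0.0523174)^(−1/2) = 1.0272.
The clock on rocket A records proper time, so rocket B measures Δt = γΔτ = 1.0272 × 156 = 160.2 days.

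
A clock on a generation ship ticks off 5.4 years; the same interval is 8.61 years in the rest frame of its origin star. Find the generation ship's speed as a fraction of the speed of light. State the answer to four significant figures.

0.7789c

γ = Δt/Δτ = 8.61/5.4 = 1.5944.
β = √(1 − 1/γ²) = √(1 − 0.393374) = √0.606626 = 0.7789.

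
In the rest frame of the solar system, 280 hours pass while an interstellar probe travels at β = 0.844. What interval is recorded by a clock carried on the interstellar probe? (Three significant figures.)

With β = 0.844, γ = 1/√(1 − 0.844²) = 1/√0.287664 = 1.8645.
The moving clock records proper time: Δτ = Δt/γ = 280/1.8645 = 150 hours.

150 hours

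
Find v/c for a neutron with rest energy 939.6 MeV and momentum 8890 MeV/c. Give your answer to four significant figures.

βγ = pc/(mc²) = 8890/939.6 = 9.4615.
Since γ² = 1 + (βγ)² = 90.52, γ = √90.52 = 9.5142, and β = (βγ)/γ = 9.4615/9.5142 = 0.9945.

0.9945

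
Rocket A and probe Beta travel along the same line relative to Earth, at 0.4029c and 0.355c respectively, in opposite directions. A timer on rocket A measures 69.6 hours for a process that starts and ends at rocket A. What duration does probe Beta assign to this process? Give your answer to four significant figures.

Speed of rocket A in probe Beta's frame: u = (v_A + v_B)/(1 + v_A v_B/c²) = (0.4029 + 0.355)/(1 + 0.4029×0.355) = 0.7579/1.1430295 = 0.66306; |u| = 0.66306c.
γ for this relative speed: γ = 1/√(1 − 0.439649) = 1.3359.
Rocket A's interval is proper; time dilation gives Δt_B = γΔτ = 1.3359 × 69.6 hours = 92.98 hours.

92.98 hours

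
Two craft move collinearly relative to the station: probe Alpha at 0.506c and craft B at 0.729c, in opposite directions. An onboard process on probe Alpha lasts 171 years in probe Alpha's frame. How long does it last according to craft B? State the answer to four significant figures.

Speed of probe Alpha in craft B's frame: u = (v_A + v_B)/(1 + v_A v_B/c²) = (0.506 + 0.729)/(1 + 0.506×0.729) = 1.235/1.368874 = 0.9022; |u| = 0.9022c.
At |u| = 0.9022c, γ = (1 − 0.813965)^(−1/2) = 2.3185.
Probe Alpha's interval is proper; time dilation gives Δt_B = γΔτ = 2.3185 × 171 years = 396.5 years.

396.5 years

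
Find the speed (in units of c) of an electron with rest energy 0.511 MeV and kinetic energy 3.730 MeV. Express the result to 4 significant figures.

0.9927c

γ = 1 + K/(mc²) = 1 + 3.730/0.511 = 8.2994.
β = √(1 − 1/γ²) = √(1 − 0.014518) = √0.985482 = 0.9927.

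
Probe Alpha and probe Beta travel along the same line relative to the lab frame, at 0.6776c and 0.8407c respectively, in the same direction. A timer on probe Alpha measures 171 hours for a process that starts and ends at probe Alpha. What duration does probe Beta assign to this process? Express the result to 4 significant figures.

184.8 hours

The velocity of probe Alpha relative to probe Beta is (0.6776 − 0.8407)c / (1 − 0.6776×0.8407) = −0.379c; relative speed 0.379c.
γ for this relative speed: γ = 1/√(1 − 0.143641) = 1.0806.
The clock on probe Alpha records proper time, so probe Beta measures Δt = γΔτ = 1.0806 × 171 = 184.8 hours.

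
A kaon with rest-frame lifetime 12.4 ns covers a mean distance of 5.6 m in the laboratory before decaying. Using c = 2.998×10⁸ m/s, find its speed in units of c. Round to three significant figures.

Let x = d/(cτ) = 5.600 m / (2.998×10⁸ m/s × 1.240×10^-8 s) = 1.5064. Since d = βγcτ, x = βγ = β/√(1−β²).
Solving: β² = x²/(1+x²) = 2.26924/3.26924 = 0.694119, so β = 0.833.

0.833c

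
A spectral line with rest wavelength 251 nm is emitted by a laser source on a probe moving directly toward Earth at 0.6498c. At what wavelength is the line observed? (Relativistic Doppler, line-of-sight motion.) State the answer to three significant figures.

Relativistic Doppler for wavelength: λ_obs = λ_src · √((1−β)/(1+β)).
With β = 0.6498: factor = √(0.3502/1.6498) = 0.46073.
λ_obs = 251 × 0.46073 = 116 nm.

116 nm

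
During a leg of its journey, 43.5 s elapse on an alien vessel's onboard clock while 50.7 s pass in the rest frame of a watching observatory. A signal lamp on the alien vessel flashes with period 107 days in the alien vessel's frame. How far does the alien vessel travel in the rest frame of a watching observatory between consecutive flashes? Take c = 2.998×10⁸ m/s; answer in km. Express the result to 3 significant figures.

The time-dilation ratio gives γ = 50.7/43.5 = 1.16552.
β = √(1 − 1/γ²) = 0.51367. Lab-frame period = γτ = 1.16552×107 days = 124.71 days. Distance = βc × γτ = 0.51367 × 2.998×10⁸ m/s × 10774944 s = 1.6593×10^15 m = 1.66×10^12 km.

1.66×10^12 km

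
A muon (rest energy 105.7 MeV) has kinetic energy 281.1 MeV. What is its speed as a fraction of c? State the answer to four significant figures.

K = (γ−1)mc², so γ = 1 + 281.1/105.7 = 3.6594.
Then v/c = √(1 − γ⁻²) = √(1 − 0.0746759) = √0.9253241 = 0.9619.

0.9619c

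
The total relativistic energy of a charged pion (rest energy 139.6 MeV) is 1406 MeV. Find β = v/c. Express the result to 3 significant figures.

0.995

Total energy E = γmc² gives γ = 1406/139.6 = 10.072.
Hence β = √(1 − 1/γ²) = √(1 − 0.00985754) = √0.99014246 = 0.995.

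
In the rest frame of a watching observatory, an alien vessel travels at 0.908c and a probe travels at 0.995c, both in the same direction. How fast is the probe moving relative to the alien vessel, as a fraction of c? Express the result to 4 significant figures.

Transform to the alien vessel's frame: u' = (u − v)/(1 − uv/c²).
u' = (0.995 − 0.908)/(1 − 0.995×0.908) = 0.087/0.09654 = 0.90118.
Speed in the alien vessel's frame: 0.9012c (in the same direction).

0.9012c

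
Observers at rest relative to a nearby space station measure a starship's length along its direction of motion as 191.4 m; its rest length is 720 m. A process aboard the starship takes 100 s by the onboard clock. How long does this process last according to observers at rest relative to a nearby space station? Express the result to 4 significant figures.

Length contraction gives γ = L₀/L = 720/191.4 = 3.76176.
Δt = γΔτ = 3.76176 × 100 = 376.2 s.

376.2 s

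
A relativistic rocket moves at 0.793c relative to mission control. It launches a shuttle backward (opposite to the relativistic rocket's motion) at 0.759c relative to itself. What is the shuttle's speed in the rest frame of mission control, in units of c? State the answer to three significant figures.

0.0854c

Relativistic velocity addition: u = (u' + v)/(1 + u'v/c²), with u' = −0.759c and v = 0.793c.
Numerator: −0.759 + 0.793 = 0.034. Denominator: 1 + (−0.759)(0.793) = 0.398113.
u = 0.034/0.398113 = 0.085403, so the speed is 0.0854c.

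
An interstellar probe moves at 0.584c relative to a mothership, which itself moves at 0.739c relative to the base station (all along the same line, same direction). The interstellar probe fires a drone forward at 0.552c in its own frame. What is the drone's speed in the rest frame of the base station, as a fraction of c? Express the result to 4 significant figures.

Compose velocities in two stages. Stage 1 (into S'): u₁ = (0.552+0.584)/(1+0.552×0.584) = 0.85906.
Stage 2 (into S): u = (0.85906+0.739)/(1+0.85906×0.739) = 0.9775, so the speed is 0.9775c.

0.9775c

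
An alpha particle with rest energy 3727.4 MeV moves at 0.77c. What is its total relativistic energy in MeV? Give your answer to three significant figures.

Lorentz factor: γ = (1 − 0.5929)^(−1/2) = 1.5673.
Total energy: E = γmc² = 1.5673 × 3727.4 MeV = 5840 MeV.

5840 MeV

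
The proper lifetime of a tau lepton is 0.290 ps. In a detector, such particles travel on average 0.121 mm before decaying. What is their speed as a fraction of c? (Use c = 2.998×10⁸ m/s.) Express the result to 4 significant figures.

Lab distance = (lab lifetime)·v = γτ·βc, so βγ = d/(cτ) = 1.210×10^-4/(2.998×10⁸ × 2.900×10^-13) = 1.3917.
With βγ = 1.3917: γ² = 1 + (βγ)² = 2.93683, and β = (βγ)/γ = 1.3917/1.71372 = 0.8121.

0.8121c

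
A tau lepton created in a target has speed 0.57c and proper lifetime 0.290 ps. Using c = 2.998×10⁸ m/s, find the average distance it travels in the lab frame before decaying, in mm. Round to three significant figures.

0.0603 mm

Lorentz factor: γ = (1 − 0.3249)^(−1/2) = 1.2171.
Lab-frame lifetime: Δt = γτ = 1.2171 × 0.290 ps = 0.35296 ps.
Distance: d = vΔt = 0.57 × 2.998×10⁸ m/s × 3.5296×10^-13 s = 6.03×10^-5 m = 0.0603 mm.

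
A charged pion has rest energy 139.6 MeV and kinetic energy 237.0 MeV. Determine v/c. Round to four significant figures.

0.9288

γ = 1 + K/(mc²) = 1 + 237.0/139.6 = 2.6977.
β = √(1 − 1/γ²) = √(1 − 0.137408) = √0.862592 = 0.9288.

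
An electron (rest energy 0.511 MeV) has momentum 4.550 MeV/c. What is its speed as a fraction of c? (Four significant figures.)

pc/(mc²) = 4.550/0.511 = 8.9041 = βγ = β/√(1−β²).
So β² = x²/(1 + x²) with x = 8.9041: x² = 79.283, β² = 79.283/80.283 = 0.987544, β = 0.9938.

0.9938c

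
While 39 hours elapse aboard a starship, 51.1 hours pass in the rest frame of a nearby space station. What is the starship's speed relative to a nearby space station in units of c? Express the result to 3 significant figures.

γ = Δt/Δτ = 51.1/39 = 1.3103.
β = √(1 − 1/γ²) = √(1 − 0.58245) = √0.41755 = 0.646.

0.646c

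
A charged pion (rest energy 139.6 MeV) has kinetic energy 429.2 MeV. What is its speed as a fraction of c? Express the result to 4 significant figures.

0.9694c

K = (γ−1)mc², so γ = 1 + 429.2/139.6 = 4.0745.
Then v/c = √(1 − γ⁻²) = √(1 − 0.0602353) = √0.9397647 = 0.9694.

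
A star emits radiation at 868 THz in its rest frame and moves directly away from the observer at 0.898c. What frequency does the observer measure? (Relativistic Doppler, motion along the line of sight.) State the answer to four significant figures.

201.2 THz

Relativistic Doppler (source moving away): f_obs = f_src · √((1−β)/(1+β)).
With β = 0.898: factor = √(0.102/1.898) = 0.23182.
f_obs = 868 × 0.23182 = 201.2 THz.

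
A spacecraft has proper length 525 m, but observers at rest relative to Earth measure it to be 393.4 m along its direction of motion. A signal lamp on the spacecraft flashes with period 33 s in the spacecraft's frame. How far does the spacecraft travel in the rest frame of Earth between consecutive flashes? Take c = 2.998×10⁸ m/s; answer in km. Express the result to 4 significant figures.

8.743×10^6 km

Length contraction gives γ = L₀/L = 525/393.4 = 1.33452.
β = √(1 − 1/γ²) = 0.66219. Lab-frame period = γτ = 1.33452×33 s = 44.039 s. Distance = βc × γτ = 0.66219 × 2.998×10⁸ m/s × 44.039 s = 8.7428×10^9 m = 8.743×10^6 km.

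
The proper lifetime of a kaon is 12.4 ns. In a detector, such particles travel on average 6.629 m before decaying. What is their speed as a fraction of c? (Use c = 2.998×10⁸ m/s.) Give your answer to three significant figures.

d = βγcτ ⇒ βγ = d/(cτ) = 6.629 m / (3.71752 m) = 1.7832.
β = (βγ)/√(1+(βγ)²) = 1.7832/√4.1798 = 0.872.

0.872c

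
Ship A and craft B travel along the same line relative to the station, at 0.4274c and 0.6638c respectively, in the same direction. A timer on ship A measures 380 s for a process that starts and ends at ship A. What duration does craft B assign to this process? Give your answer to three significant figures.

Transform ship A's velocity into craft B's frame: (0.4274 − 0.6638)/(1 − 0.4274·0.6638) = −0.2364/0.71629188, so the relative speed is 0.33003c.
γ for this relative speed: γ = 1/√(1 − 0.10892) = 1.0594.
Ship A's interval is proper; time dilation gives Δt_B = γΔτ = 1.0594 × 380 s = 403 s.

403 s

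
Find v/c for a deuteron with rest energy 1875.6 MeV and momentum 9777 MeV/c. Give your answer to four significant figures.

βγ = pc/(mc²) = 9777/1875.6 = 5.2127.
Since γ² = 1 + (βγ)² = 28.1722, γ = √28.1722 = 5.30775, and β = (βγ)/γ = 5.2127/5.30775 = 0.9821.

0.9821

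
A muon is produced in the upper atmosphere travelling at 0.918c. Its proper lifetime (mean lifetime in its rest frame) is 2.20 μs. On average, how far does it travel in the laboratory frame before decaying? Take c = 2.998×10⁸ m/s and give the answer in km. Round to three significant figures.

Lorentz factor: γ = (1 − 0.842724)^(−1/2) = 2.5216.
Lab-frame lifetime: Δt = γτ = 2.5216 × 2.20 μs = 5.5475 μs.
Distance: d = vΔt = 0.918 × 2.998×10⁸ m/s × 5.5475×10^-6 s = 1530 m = 1.53 km.

1.53 km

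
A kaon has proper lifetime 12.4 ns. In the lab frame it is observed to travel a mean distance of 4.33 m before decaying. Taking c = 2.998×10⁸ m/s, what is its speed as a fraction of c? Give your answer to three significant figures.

Lab distance = (lab lifetime)·v = γτ·βc, so βγ = d/(cτ) = 4.330/(2.998×10⁸ × 1.240×10^-8) = 1.1648.
With βγ = 1.1648: γ² = 1 + (βγ)² = 2.35676, and β = (βγ)/γ = 1.1648/1.53517 = 0.759.

0.759c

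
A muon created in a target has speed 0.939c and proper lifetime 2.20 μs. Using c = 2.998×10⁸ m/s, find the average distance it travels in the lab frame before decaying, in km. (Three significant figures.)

With β = 0.939, γ = 1/√(1 − 0.939²) = 1/√0.118279 = 2.9077.
Lab-frame lifetime: Δt = γτ = 2.9077 × 2.20 μs = 6.3969 μs.
Distance: d = vΔt = 0.939 × 2.998×10⁸ m/s × 6.3969×10^-6 s = 1800 m = 1.80 km.

1.80 km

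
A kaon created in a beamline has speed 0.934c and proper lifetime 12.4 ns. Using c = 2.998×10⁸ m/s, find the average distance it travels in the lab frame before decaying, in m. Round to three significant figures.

9.72 m

Lorentz factor: γ = (1 − 0.872356)^(−1/2) = 2.799.
Lab-frame lifetime: Δt = γτ = 2.799 × 12.4 ns = 34.708 ns.
Distance: d = vΔt = 0.934 × 2.998×10⁸ m/s × 3.4708×10^-8 s = 9.72 m.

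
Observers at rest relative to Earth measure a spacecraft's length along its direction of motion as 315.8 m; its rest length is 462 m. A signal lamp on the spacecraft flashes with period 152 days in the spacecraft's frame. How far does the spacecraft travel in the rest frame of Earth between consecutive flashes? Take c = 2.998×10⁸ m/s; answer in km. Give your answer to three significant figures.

γ = L₀/L = 462/315.8 = 1.46295.
β = √(1 − 1/γ²) = 0.7299. Lab-frame period = γτ = 1.46295×152 days = 222.37 days. Distance = βc × γτ = 0.7299 × 2.998×10⁸ m/s × 19212768 s = 4.2042×10^15 m = 4.20×10^12 km.

4.20×10^12 km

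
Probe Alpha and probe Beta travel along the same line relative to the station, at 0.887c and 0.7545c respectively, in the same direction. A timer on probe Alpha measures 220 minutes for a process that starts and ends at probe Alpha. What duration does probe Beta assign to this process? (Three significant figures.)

Transform probe Alpha's velocity into probe Beta's frame: (0.887 − 0.7545)/(1 − 0.887·0.7545) = 0.1325/0.3307585, so the relative speed is 0.40059c.
γ for this relative speed: γ = 1/√(1 − 0.160472) = 1.0914.
The clock on probe Alpha records proper time, so probe Beta measures Δt = γΔτ = 1.0914 × 220 = 240 minutes.

240 minutes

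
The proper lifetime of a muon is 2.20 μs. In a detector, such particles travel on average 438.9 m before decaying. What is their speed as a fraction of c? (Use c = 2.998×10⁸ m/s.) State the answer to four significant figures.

0.5540c

Lab distance = (lab lifetime)·v = γτ·βc, so βγ = d/(cτ) = 438.9/(2.998×10⁸ × 2.200×10^-6) = 0.66544.
With βγ = 0.66544: γ² = 1 + (βγ)² = 1.44281, and β = (βγ)/γ = 0.66544/1.20117 = 0.5540.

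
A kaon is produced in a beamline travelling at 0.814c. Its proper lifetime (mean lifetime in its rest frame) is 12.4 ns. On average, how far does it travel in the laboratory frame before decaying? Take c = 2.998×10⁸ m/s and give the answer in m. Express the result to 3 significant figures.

With β = 0.814, γ = 1/√(1 − 0.814²) = 1/√0.337404 = 1.7216.
Lab-frame lifetime: Δt = γτ = 1.7216 × 12.4 ns = 21.348 ns.
Distance: d = vΔt = 0.814 × 2.998×10⁸ m/s × 2.1348×10^-8 s = 5.21 m.

5.21 m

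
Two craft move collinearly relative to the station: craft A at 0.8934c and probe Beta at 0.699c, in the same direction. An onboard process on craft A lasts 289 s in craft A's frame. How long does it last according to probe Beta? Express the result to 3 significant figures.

338 s

Speed of craft A in probe Beta's frame: u = (v_A − v_B)/(1 − v_A v_B/c²) = (0.8934 − 0.699)/(1 − 0.8934×0.699) = 0.1944/0.3755134 = 0.51769; |u| = 0.51769c.
γ for this relative speed: γ = 1/√(1 − 0.268003) = 1.1688.
Craft A's interval is proper; time dilation gives Δt_B = γΔτ = 1.1688 × 289 s = 338 s.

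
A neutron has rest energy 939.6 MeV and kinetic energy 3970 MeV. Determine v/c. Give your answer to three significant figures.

0.982

K = (γ−1)mc², so γ = 1 + 3970/939.6 = 5.2252.
Then v/c = √(1 − γ⁻²) = √(1 − 0.0366264) = √0.9633736 = 0.982.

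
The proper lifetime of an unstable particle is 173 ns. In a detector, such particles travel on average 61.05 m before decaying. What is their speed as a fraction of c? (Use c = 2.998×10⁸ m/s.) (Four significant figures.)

Let x = d/(cτ) = 61.05 m / (2.998×10⁸ m/s × 1.730×10^-7 s) = 1.1771. Since d = βγcτ, x = βγ = β/√(1−β²).
Solving: β² = x²/(1+x²) = 1.38556/2.38556 = 0.580811, so β = 0.7621.

0.7621c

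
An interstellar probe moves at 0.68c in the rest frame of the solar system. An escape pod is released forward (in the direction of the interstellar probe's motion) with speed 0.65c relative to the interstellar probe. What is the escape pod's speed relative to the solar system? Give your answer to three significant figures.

0.922c

Relativistic velocity addition: u = (u' + v)/(1 + u'v/c²), with u' = 0.65c and v = 0.68c.
Numerator: 0.65 + 0.68 = 1.33. Denominator: 1 + (0.65)(0.68) = 1.442.
u = 1.33/1.442 = 0.92233, so the speed is 0.922c.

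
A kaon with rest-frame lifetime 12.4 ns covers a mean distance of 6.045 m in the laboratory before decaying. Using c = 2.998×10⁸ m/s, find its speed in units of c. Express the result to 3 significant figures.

d = βγcτ ⇒ βγ = d/(cτ) = 6.045 m / (3.71752 m) = 1.6261.
β = (βγ)/√(1+(βγ)²) = 1.6261/√3.6442 = 0.852.

0.852c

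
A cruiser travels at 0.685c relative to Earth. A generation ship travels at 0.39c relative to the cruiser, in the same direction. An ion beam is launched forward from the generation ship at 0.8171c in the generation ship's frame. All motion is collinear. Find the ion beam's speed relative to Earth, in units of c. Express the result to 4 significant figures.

Compose velocities in two stages. Stage 1 (into S'): u₁ = (0.8171+0.39)/(1+0.8171×0.39) = 0.91539.
Stage 2 (into S): u = (0.91539+0.685)/(1+0.91539×0.685) = 0.98362, so the speed is 0.9836c.

0.9836c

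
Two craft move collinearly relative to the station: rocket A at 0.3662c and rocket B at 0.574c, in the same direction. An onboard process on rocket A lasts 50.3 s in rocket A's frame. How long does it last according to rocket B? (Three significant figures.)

52.1 s

Transform rocket A's velocity into rocket B's frame: (0.3662 − 0.574)/(1 − 0.3662·0.574) = −0.2078/0.7898012, so the relative speed is 0.2631c.
γ for this relative speed: γ = 1/√(1 − 0.0692216) = 1.0365.
Rocket A's interval is proper; time dilation gives Δt_B = γΔτ = 1.0365 × 50.3 s = 52.1 s.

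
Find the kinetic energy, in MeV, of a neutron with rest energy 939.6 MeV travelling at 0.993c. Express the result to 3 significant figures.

γ = 1/√(1 − β²) = 1/√(1 − 0.986049) = 1/√0.013951 = 1/0.118114 = 8.4664.
Kinetic energy: K = (γ − 1)mc² = (8.4664 − 1) × 939.6 MeV = 7.4664 × 939.6 = 7020 MeV.

7020 MeV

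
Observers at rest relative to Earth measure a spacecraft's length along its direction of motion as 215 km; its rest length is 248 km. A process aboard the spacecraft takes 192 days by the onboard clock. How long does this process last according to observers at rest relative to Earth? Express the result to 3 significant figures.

Length contraction gives γ = L₀/L = 248/215 = 1.15349.
Δt = γΔτ = 1.15349 × 192 = 221 days.

221 days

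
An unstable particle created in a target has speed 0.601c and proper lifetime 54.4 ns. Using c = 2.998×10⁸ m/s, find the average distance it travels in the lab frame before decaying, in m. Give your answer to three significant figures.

12.3 m

With β = 0.601, γ = 1/√(1 − 0.601²) = 1/√0.638799 = 1.2512.
Lab-frame lifetime: Δt = γτ = 1.2512 × 54.4 ns = 68.065 ns.
Distance: d = vΔt = 0.601 × 2.998×10⁸ m/s × 6.8065×10^-8 s = 12.3 m.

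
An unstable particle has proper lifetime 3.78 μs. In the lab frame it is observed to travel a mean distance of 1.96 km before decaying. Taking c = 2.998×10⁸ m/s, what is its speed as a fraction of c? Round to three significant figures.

0.866c

Let x = d/(cτ) = 1960 m / (2.998×10⁸ m/s × 3.780×10^-6 s) = 1.7295. Since d = βγcτ, x = βγ = β/√(1−β²).
Solving: β² = x²/(1+x²) = 2.99117/3.99117 = 0.749447, so β = 0.866.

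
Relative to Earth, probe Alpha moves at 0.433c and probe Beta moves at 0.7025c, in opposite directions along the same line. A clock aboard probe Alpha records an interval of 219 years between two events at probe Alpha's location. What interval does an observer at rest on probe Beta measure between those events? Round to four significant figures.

445.2 years

The velocity of probe Alpha relative to probe Beta is (0.433 + 0.7025)c / (1 + 0.433×0.7025) = 0.87066c; relative speed 0.87066c.
At |u| = 0.87066c, γ = (1 − 0.758049)^(−1/2) = 2.033.
Probe Alpha's interval is proper; time dilation gives Δt_B = γΔτ = 2.033 × 219 years = 445.2 years.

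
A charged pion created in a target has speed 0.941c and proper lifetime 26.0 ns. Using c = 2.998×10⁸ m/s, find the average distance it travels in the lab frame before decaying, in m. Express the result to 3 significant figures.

γ = 1/√(1 − β²) = 1/√(1 − 0.885481) = 1/√0.114519 = 1/0.338407 = 2.955.
Lab-frame lifetime: Δt = γτ = 2.955 × 26.0 ns = 76.83 ns.
Distance: d = vΔt = 0.941 × 2.998×10⁸ m/s × 7.6830×10^-8 s = 21.7 m.

21.7 m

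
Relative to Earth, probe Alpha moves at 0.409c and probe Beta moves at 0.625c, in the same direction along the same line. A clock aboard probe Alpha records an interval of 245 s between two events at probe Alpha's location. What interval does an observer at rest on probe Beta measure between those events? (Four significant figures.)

256.0 s

Transform probe Alpha's velocity into probe Beta's frame: (0.409 − 0.625)/(1 − 0.409·0.625) = −0.216/0.744375, so the relative speed is 0.29018c.
γ for this relative speed: γ = 1/√(1 − 0.0842044) = 1.045.
The clock on probe Alpha records proper time, so probe Beta measures Δt = γΔτ = 1.045 × 245 = 256.0 s.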